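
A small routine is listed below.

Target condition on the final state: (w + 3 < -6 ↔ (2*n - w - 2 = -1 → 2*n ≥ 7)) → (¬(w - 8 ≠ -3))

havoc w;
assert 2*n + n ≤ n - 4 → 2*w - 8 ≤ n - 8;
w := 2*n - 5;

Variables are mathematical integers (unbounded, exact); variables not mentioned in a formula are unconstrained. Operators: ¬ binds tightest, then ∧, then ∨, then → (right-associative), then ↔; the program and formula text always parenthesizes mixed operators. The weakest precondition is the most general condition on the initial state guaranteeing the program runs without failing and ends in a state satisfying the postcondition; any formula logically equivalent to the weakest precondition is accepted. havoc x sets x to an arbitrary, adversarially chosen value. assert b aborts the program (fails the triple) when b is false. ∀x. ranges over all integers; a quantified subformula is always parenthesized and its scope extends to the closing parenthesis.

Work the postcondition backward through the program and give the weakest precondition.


Working backward. After the program, the postcondition (w + 3 < -6 ↔ (2*n - w - 2 = -1 → 2*n ≥ 7)) → (¬(w - 8 ≠ -3)) must hold; in canonical form it is (w < -9 ↔ (2*n = w + 1 → 2*n ≥ 7)) → (¬(w ≠ 5)).
Before w := 2*n - 5: 2*n < -4 → (¬(2*n ≠ 10))
Before assert 2*n + n ≤ n - 4 → 2*w - 8 ≤ n - 8: (2*n ≤ -4 → 2*w ≤ n) ∧ (2*n < -4 → (¬(2*n ≠ 10)))
Before havoc w: ∀w_1. ((2*n ≤ -4 → 2*w_1 ≤ n) ∧ (2*n < -4 → (¬(2*n ≠ 10))))
Answer: WP = ∀w_1. ((2*n ≤ -4 → 2*w_1 ≤ n) ∧ (2*n < -4 → (¬(2*n ≠ 10))))


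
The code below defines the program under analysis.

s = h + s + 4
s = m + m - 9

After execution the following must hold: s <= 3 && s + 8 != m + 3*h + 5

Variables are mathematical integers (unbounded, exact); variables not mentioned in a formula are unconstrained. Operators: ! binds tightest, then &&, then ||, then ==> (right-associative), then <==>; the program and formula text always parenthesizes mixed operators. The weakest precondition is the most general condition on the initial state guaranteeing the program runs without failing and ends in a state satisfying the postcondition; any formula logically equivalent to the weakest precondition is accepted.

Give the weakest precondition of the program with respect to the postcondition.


Working backward. After the program, the postcondition s <= 3 && s + 8 != m + 3*h + 5 must hold; in canonical form it is s <= 3 && s != 3*h + m - 3.
Before s := m + m - 9: 2*m <= 12 && m != 3*h + 6
Before s := h + s + 4: 2*m <= 12 && m != 3*h + 6
Answer: WP = 2*m <= 12 && m != 3*h + 6


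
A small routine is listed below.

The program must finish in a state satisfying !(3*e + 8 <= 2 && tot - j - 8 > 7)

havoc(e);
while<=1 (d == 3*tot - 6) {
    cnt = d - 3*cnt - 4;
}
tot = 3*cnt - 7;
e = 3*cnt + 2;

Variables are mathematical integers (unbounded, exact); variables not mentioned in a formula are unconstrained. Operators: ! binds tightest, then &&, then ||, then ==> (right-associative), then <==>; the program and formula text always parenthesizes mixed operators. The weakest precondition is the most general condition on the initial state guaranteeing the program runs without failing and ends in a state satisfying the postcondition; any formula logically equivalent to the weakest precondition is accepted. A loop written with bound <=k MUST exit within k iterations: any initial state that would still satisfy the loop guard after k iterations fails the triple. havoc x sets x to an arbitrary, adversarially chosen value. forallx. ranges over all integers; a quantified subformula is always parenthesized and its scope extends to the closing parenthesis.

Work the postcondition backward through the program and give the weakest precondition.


Working backward. After the program, the postcondition !(3*e + 8 <= 2 && tot - j - 8 > 7) must hold; in canonical form it is !(3*e <= -6 && tot > j + 15).
Before e := 3*cnt + 2: !(9*cnt <= -12 && tot > j + 15)
Before tot := 3*cnt - 7: !(9*cnt <= -12 && 3*cnt > j + 22)
Before the loop (bound <=1), unroll the exhaustion recursion (WP_0 = exit-now case; WP_j = one more guarded iteration, up to j = 1):
  WP_0: (!(d == 3*tot - 6)) && (!(9*cnt <= -12 && 3*cnt > j + 22))
  WP_1: (d == 3*tot - 6 ==> ((!(d == 3*tot - 6)) && (!(9*d <= 27*cnt + 24 && 3*d > 9*cnt + j + 34)))) && ((!(d == 3*tot - 6)) ==> (!(9*cnt <= -12 && 3*cnt > j + 22)))
So before the loop: (d == 3*tot - 6 ==> ((!(d == 3*tot - 6)) && (!(9*d <= 27*cnt + 24 && 3*d > 9*cnt + j + 34)))) && ((!(d == 3*tot - 6)) ==> (!(9*cnt <= -12 && 3*cnt > j + 22)))
Before havoc e: (d == 3*tot - 6 ==> ((!(d == 3*tot - 6)) && (!(9*d <= 27*cnt + 24 && 3*d > 9*cnt + j + 34)))) && ((!(d == 3*tot - 6)) ==> (!(9*cnt <= -12 && 3*cnt > j + 22)))
Answer: WP = (d == 3*tot - 6 ==> ((!(d == 3*tot - 6)) && (!(9*d <= 27*cnt + 24 && 3*d > 9*cnt + j + 34)))) && ((!(d == 3*tot - 6)) ==> (!(9*cnt <= -12 && 3*cnt > j + 22)))


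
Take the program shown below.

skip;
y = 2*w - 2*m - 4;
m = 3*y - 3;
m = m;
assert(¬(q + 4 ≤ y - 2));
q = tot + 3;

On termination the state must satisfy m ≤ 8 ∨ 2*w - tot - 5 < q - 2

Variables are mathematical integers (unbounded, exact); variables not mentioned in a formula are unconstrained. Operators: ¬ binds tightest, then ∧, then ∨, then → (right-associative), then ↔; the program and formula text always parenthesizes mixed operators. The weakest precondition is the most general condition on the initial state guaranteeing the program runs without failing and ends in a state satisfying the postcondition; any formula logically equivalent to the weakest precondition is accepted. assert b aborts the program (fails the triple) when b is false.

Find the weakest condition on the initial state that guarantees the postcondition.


Working backward. After the program, the postcondition m ≤ 8 ∨ 2*w - tot - 5 < q - 2 must hold; in canonical form it is m ≤ 8 ∨ 2*w < q + tot + 3.
Before q := tot + 3: m ≤ 8 ∨ 2*w < 2*tot + 6
Before assert ¬(q + 4 ≤ y - 2): (¬(q ≤ y - 6)) ∧ (m ≤ 8 ∨ 2*w < 2*tot + 6)
Before m := m: (¬(q ≤ y - 6)) ∧ (m ≤ 8 ∨ 2*w < 2*tot + 6)
Before m := 3*y - 3: (¬(q ≤ y - 6)) ∧ (3*y ≤ 11 ∨ 2*w < 2*tot + 6)
Before y := 2*w - 2*m - 4: (¬(2*m + q ≤ 2*w - 10)) ∧ (6*w ≤ 6*m + 23 ∨ 2*w < 2*tot + 6)
Before skip: (¬(2*m + q ≤ 2*w - 10)) ∧ (6*w ≤ 6*m + 23 ∨ 2*w < 2*tot + 6)
Answer: WP = (¬(2*m + q ≤ 2*w - 10)) ∧ (6*w ≤ 6*m + 23 ∨ 2*w < 2*tot + 6)


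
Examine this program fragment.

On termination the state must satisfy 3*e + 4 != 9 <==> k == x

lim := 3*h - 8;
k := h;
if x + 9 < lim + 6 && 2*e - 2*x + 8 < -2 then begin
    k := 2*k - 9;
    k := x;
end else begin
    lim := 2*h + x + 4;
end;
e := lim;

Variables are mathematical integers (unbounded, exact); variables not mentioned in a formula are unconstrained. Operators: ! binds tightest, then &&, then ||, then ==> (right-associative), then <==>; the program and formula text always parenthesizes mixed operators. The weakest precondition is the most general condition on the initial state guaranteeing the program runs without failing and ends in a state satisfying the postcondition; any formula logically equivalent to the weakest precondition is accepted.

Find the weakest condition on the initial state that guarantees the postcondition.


Working backward. After the program, the postcondition 3*e + 4 != 9 <==> k == x must hold; in canonical form it is 3*e != 5 <==> k == x.
Before e := lim: 3*lim != 5 <==> k == x
Then branch requires 3*lim != 5; else branch requires 6*h + 3*x != -7 <==> k == x.
Before the if: ((x < lim - 3 && 2*e < 2*x - 10) ==> 3*lim != 5) && ((!(x < lim - 3 && 2*e < 2*x - 10)) ==> (6*h + 3*x != -7 <==> k == x))
Before k := h: ((x < lim - 3 && 2*e < 2*x - 10) ==> 3*lim != 5) && ((!(x < lim - 3 && 2*e < 2*x - 10)) ==> (6*h + 3*x != -7 <==> h == x))
Before lim := 3*h - 8: ((x < 3*h - 11 && 2*e < 2*x - 10) ==> 9*h != 29) && ((!(x < 3*h - 11 && 2*e < 2*x - 10)) ==> (6*h + 3*x != -7 <==> h == x))
Answer: WP = ((x < 3*h - 11 && 2*e < 2*x - 10) ==> 9*h != 29) && ((!(x < 3*h - 11 && 2*e < 2*x - 10)) ==> (6*h + 3*x != -7 <==> h == x))


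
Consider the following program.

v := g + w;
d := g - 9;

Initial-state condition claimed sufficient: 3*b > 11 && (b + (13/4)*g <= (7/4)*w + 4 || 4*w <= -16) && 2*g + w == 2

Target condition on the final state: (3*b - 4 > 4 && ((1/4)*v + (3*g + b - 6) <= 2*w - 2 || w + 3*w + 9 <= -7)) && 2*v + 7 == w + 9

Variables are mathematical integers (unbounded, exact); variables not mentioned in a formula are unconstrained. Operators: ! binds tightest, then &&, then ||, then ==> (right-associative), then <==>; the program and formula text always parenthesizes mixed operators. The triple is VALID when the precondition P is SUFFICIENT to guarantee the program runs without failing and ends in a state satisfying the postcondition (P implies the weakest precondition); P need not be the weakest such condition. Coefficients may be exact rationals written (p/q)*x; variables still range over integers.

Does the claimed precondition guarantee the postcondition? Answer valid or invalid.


Working backward. After the program, the postcondition (3*b - 4 > 4 && ((1/4)*v + (3*g + b - 6) <= 2*w - 2 || w + 3*w + 9 <= -7)) && 2*v + 7 == w + 9 must hold; in canonical form it is 3*b > 8 && (b + 3*g + (1/4)*v <= 2*w + 4 || 4*w <= -16) && 2*v == w + 2.
Before d := g - 9: 3*b > 8 && (b + 3*g + (1/4)*v <= 2*w + 4 || 4*w <= -16) && 2*v == w + 2
Before v := g + w: 3*b > 8 && (b + (13/4)*g <= (7/4)*w + 4 || 4*w <= -16) && 2*g + w == 2
The weakest precondition is 3*b > 8 && (b + (13/4)*g <= (7/4)*w + 4 || 4*w <= -16) && 2*g + w == 2.
Check whether 3*b > 11 && (b + (13/4)*g <= (7/4)*w + 4 || 4*w <= -16) && 2*g + w == 2 implies it.
Every state satisfying the precondition satisfies the weakest precondition: the implication holds.
Answer: valid


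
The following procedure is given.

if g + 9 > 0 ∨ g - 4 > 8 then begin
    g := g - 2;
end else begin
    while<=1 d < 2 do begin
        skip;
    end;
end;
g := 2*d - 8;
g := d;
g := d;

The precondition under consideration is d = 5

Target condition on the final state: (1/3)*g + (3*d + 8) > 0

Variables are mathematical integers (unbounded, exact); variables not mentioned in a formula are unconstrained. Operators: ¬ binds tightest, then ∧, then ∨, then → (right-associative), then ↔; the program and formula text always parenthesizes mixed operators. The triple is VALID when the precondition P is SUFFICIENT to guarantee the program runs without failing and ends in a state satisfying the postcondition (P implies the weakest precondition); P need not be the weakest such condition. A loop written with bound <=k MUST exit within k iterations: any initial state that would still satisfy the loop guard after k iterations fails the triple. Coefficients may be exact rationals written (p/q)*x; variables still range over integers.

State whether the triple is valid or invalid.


Working backward. After the program, the postcondition (1/3)*g + (3*d + 8) > 0 must hold; in canonical form it is 3*d + (1/3)*g > -8.
Before g := d: (10/3)*d > -8
Before g := d: (10/3)*d > -8
Before g := 2*d - 8: (10/3)*d > -8
Then branch requires (10/3)*d > -8; else branch requires (d < 2 → ((¬(d < 2)) ∧ (10/3)*d > -8)) ∧ ((¬(d < 2)) → (10/3)*d > -8).
Before the if: ((g > -9 ∨ g > 12) → (10/3)*d > -8) ∧ ((¬(g > -9 ∨ g > 12)) → ((d < 2 → ((¬(d < 2)) ∧ (10/3)*d > -8)) ∧ ((¬(d < 2)) → (10/3)*d > -8)))
The weakest precondition is ((g > -9 ∨ g > 12) → (10/3)*d > -8) ∧ ((¬(g > -9 ∨ g > 12)) → ((d < 2 → ((¬(d < 2)) ∧ (10/3)*d > -8)) ∧ ((¬(d < 2)) → (10/3)*d > -8))).
Check whether d = 5 implies it.
Every state satisfying the precondition satisfies the weakest precondition: the implication holds.
Answer: valid


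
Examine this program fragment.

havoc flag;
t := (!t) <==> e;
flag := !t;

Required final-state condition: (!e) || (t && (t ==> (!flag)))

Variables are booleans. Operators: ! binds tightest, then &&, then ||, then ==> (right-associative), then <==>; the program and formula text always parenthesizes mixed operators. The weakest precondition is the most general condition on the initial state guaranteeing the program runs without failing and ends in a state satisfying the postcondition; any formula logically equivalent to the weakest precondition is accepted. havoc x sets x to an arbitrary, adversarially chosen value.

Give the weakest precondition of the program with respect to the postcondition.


Working backward. After the program, (!e) || (t && (t ==> (!flag))) must hold.
Before flag := !t: (!e) || t
Before t := (!t) <==> e: (!e) || ((!t) <==> e)
Before havoc flag: (!e) || ((!t) <==> e)
Answer: WP = (!e) || ((!t) <==> e)


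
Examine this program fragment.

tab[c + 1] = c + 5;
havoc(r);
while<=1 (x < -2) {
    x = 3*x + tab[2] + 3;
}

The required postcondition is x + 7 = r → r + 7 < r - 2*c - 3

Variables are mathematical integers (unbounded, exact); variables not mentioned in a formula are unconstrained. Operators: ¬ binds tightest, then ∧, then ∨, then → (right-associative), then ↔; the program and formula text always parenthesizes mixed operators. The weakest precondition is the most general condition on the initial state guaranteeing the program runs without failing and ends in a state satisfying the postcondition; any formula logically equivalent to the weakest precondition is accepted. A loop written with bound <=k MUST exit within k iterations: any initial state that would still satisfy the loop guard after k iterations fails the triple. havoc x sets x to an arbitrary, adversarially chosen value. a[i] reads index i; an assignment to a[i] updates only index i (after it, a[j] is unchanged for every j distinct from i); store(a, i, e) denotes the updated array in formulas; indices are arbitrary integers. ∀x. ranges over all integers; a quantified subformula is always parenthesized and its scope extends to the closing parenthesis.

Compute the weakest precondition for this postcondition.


Working backward. After the program, the postcondition x + 7 = r → r + 7 < r - 2*c - 3 must hold; in canonical form it is x = r - 7 → 2*c < -10.
Before the loop (bound <=1), unroll the exhaustion recursion (WP_0 = exit-now case; WP_j = one more guarded iteration, up to j = 1):
  WP_0: (¬(x < -2)) ∧ (x = r - 7 → 2*c < -10)
  WP_1: (x < -2 → ((¬(tab[2] + 3*x < -5)) ∧ (tab[2] + 3*x = r - 10 → 2*c < -10))) ∧ ((¬(x < -2)) → (x = r - 7 → 2*c < -10))
So before the loop: (x < -2 → ((¬(tab[2] + 3*x < -5)) ∧ (tab[2] + 3*x = r - 10 → 2*c < -10))) ∧ ((¬(x < -2)) → (x = r - 7 → 2*c < -10))
Before havoc r: ∀r_1. ((x < -2 → ((¬(tab[2] + 3*x < -5)) ∧ (tab[2] + 3*x = r_1 - 10 → 2*c < -10))) ∧ ((¬(x < -2)) → (x = r_1 - 7 → 2*c < -10)))
Before tab[c + 1] := c + 5: ∀r_1. ((x < -2 → ((¬(store(tab, c + 1, c + 5)[2] + 3*x < -5)) ∧ (store(tab, c + 1, c + 5)[2] + 3*x = r_1 - 10 → 2*c < -10))) ∧ ((¬(x < -2)) → (x = r_1 - 7 → 2*c < -10)))
Answer: WP = ∀r_1. ((x < -2 → ((¬(store(tab, c + 1, c + 5)[2] + 3*x < -5)) ∧ (store(tab, c + 1, c + 5)[2] + 3*x = r_1 - 10 → 2*c < -10))) ∧ ((¬(x < -2)) → (x = r_1 - 7 → 2*c < -10)))


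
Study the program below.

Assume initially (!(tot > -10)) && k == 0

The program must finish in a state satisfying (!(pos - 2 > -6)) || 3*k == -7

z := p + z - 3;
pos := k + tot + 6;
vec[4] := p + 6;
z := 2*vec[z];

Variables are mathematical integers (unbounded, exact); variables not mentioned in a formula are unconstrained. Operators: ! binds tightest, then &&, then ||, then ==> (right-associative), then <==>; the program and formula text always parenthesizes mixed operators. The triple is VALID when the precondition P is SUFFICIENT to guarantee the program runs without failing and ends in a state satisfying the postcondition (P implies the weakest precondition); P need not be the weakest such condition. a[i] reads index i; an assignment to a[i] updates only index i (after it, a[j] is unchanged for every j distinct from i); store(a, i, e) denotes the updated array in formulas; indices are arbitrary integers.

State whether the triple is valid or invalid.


Working backward. After the program, the postcondition (!(pos - 2 > -6)) || 3*k == -7 must hold; in canonical form it is (!(pos > -4)) || 3*k == -7.
Before z := 2*vec[z]: (!(pos > -4)) || 3*k == -7
Before vec[4] := p + 6: (!(pos > -4)) || 3*k == -7
Before pos := k + tot + 6: (!(k + tot > -10)) || 3*k == -7
Before z := p + z - 3: (!(k + tot > -10)) || 3*k == -7
The weakest precondition is (!(k + tot > -10)) || 3*k == -7.
Check whether (!(tot > -10)) && k == 0 implies it.
Every state satisfying the precondition satisfies the weakest precondition: the implication holds.
Answer: valid


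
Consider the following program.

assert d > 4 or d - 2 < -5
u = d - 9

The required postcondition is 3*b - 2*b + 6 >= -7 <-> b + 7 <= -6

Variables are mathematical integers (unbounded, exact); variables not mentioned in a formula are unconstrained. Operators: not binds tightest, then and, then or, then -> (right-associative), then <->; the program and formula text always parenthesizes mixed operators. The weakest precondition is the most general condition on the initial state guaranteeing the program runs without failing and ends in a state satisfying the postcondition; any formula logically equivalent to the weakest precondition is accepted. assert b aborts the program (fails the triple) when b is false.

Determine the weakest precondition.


Working backward. After the program, the postcondition 3*b - 2*b + 6 >= -7 <-> b + 7 <= -6 must hold; in canonical form it is b >= -13 <-> b <= -13.
Before u := d - 9: b >= -13 <-> b <= -13
Before assert d > 4 or d - 2 < -5: (d > 4 or d < -3) and (b >= -13 <-> b <= -13)
Answer: WP = (d > 4 or d < -3) and (b >= -13 <-> b <= -13)


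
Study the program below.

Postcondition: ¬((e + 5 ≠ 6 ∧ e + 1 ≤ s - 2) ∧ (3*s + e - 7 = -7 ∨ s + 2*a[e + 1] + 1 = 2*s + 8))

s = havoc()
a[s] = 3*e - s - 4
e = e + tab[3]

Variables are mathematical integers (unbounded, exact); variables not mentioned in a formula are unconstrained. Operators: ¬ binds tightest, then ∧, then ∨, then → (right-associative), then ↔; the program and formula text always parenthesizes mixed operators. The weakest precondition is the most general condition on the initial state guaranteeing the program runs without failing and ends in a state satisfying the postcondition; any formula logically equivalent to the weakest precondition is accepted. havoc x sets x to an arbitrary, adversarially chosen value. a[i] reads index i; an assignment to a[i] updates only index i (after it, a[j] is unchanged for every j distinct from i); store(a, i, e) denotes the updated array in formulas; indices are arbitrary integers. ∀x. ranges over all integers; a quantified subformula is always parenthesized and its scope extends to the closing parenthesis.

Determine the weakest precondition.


Working backward. After the program, the postcondition ¬((e + 5 ≠ 6 ∧ e + 1 ≤ s - 2) ∧ (3*s + e - 7 = -7 ∨ s + 2*a[e + 1] + 1 = 2*s + 8)) must hold; in canonical form it is ¬(e ≠ 1 ∧ e ≤ s - 3 ∧ (e + 3*s = 0 ∨ 2*a[e + 1] = s + 7)).
Before e := e + tab[3]: ¬(tab[3] + e ≠ 1 ∧ tab[3] + e ≤ s - 3 ∧ (tab[3] + e + 3*s = 0 ∨ 2*a[tab[3] + e + 1] = s + 7))
Before a[s] := 3*e - s - 4: ¬(tab[3] + e ≠ 1 ∧ tab[3] + e ≤ s - 3 ∧ (tab[3] + e + 3*s = 0 ∨ 2*store(a, s, 3*e - s - 4)[tab[3] + e + 1] = s + 7))
Before havoc s: ∀s_1. (¬(tab[3] + e ≠ 1 ∧ tab[3] + e ≤ s_1 - 3 ∧ (tab[3] + e + 3*s_1 = 0 ∨ 2*store(a, s_1, 3*e - s_1 - 4)[tab[3] + e + 1] = s_1 + 7)))
Answer: WP = ∀s_1. (¬(tab[3] + e ≠ 1 ∧ tab[3] + e ≤ s_1 - 3 ∧ (tab[3] + e + 3*s_1 = 0 ∨ 2*store(a, s_1, 3*e - s_1 - 4)[tab[3] + e + 1] = s_1 + 7)))


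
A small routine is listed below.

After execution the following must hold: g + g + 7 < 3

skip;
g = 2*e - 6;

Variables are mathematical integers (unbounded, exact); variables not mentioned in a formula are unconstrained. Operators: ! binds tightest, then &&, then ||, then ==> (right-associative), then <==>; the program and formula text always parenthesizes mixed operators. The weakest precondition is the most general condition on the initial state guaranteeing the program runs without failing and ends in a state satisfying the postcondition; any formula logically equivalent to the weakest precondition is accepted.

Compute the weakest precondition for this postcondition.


Working backward. After the program, the postcondition g + g + 7 < 3 must hold; in canonical form it is 2*g < -4.
Before g := 2*e - 6: 4*e < 8
Before skip: 4*e < 8
Answer: WP = 4*e < 8


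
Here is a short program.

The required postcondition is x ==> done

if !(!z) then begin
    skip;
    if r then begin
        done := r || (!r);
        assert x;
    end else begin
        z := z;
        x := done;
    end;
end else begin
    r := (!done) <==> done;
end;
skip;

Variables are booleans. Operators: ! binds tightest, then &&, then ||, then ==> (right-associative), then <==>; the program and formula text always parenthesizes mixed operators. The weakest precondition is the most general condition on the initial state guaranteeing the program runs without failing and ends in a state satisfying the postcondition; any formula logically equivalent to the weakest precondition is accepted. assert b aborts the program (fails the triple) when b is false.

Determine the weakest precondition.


Working backward. After the program, x ==> done must hold.
Before skip: x ==> done
Then branch requires r ==> x; else branch requires x ==> done.
Before the if: (z ==> (r ==> x)) && ((!z) ==> (x ==> done))
Answer: WP = (z ==> (r ==> x)) && ((!z) ==> (x ==> done))


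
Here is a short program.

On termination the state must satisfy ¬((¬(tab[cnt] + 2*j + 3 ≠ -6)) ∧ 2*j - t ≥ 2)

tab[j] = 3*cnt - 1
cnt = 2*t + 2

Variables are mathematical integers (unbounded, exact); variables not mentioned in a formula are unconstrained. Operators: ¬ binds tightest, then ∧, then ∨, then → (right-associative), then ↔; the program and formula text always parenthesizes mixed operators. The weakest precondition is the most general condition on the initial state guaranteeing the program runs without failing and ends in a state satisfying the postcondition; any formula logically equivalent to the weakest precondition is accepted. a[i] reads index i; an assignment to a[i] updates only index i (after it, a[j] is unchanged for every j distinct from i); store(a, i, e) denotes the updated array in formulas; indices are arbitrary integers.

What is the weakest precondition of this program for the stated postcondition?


Working backward. After the program, the postcondition ¬((¬(tab[cnt] + 2*j + 3 ≠ -6)) ∧ 2*j - t ≥ 2) must hold; in canonical form it is ¬((¬(tab[cnt] + 2*j ≠ -9)) ∧ 2*j ≥ t + 2).
Before cnt := 2*t + 2: ¬((¬(tab[2*t + 2] + 2*j ≠ -9)) ∧ 2*j ≥ t + 2)
Before tab[j] := 3*cnt - 1: ¬((¬(store(tab, j, 3*cnt - 1)[2*t + 2] + 2*j ≠ -9)) ∧ 2*j ≥ t + 2)
Answer: WP = ¬((¬(store(tab, j, 3*cnt - 1)[2*t + 2] + 2*j ≠ -9)) ∧ 2*j ≥ t + 2)


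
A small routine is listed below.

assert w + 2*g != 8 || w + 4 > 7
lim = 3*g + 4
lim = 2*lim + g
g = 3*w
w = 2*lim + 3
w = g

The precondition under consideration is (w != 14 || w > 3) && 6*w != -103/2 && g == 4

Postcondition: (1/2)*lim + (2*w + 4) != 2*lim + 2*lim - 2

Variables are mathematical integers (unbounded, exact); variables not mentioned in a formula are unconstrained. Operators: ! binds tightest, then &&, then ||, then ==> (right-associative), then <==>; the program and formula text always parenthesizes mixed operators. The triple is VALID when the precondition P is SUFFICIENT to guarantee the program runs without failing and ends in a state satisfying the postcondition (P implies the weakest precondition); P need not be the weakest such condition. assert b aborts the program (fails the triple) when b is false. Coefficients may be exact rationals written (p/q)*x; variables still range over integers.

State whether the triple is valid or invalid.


Working backward. After the program, the postcondition (1/2)*lim + (2*w + 4) != 2*lim + 2*lim - 2 must hold; in canonical form it is 2*w != (7/2)*lim - 6.
Before w := g: 2*g != (7/2)*lim - 6
Before w := 2*lim + 3: 2*g != (7/2)*lim - 6
Before g := 3*w: 6*w != (7/2)*lim - 6
Before lim := 2*lim + g: 6*w != (7/2)*g + 7*lim - 6
Before lim := 3*g + 4: 6*w != (49/2)*g + 22
Before assert w + 2*g != 8 || w + 4 > 7: (2*g + w != 8 || w > 3) && 6*w != (49/2)*g + 22
The weakest precondition is (2*g + w != 8 || w > 3) && 6*w != (49/2)*g + 22.
Check whether (w != 14 || w > 3) && 6*w != -103/2 && g == 4 implies it.
Countermodel: at the initial state g = 4, w = 20, the precondition holds but the weakest precondition fails.
Answer: invalid


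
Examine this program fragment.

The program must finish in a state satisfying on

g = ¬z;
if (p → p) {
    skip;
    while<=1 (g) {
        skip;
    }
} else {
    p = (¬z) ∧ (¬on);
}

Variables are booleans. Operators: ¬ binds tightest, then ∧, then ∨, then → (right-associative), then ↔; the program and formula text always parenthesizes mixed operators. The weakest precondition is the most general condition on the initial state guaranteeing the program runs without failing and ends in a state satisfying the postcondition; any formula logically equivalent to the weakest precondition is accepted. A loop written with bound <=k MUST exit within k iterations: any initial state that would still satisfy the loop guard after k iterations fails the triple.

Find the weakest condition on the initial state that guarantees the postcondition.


Working backward. After the program, on must hold.
Then branch requires (g → ((¬g) ∧ on)) ∧ ((¬g) → on); else branch requires on.
Before the if: (g → ((¬g) ∧ on)) ∧ ((¬g) → on)
Before g := ¬z: ((¬z) → (z ∧ on)) ∧ (z → on)
Answer: WP = ((¬z) → (z ∧ on)) ∧ (z → on)


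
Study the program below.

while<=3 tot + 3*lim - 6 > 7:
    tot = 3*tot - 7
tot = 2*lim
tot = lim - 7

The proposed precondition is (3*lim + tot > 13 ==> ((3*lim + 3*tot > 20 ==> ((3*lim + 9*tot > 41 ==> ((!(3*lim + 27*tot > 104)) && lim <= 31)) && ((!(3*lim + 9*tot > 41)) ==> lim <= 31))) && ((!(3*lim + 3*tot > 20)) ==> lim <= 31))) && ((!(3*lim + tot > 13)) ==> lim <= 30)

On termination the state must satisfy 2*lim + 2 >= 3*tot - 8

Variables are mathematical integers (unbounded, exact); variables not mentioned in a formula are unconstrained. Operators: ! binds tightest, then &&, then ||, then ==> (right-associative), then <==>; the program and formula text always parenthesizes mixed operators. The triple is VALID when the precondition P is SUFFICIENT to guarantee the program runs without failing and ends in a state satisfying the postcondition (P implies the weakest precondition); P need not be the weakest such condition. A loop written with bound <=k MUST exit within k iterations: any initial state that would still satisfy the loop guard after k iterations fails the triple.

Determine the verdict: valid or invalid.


Working backward. After the program, the postcondition 2*lim + 2 >= 3*tot - 8 must hold; in canonical form it is 2*lim >= 3*tot - 10.
Before tot := lim - 7: lim <= 31
Before tot := 2*lim: lim <= 31
Before the loop (bound <=3), unroll the exhaustion recursion (WP_0 = exit-now case; WP_j = one more guarded iteration, up to j = 3):
  WP_0: (!(3*lim + tot > 13)) && lim <= 31
  WP_1: (3*lim + tot > 13 ==> ((!(3*lim + 3*tot > 20)) && lim <= 31)) && ((!(3*lim + tot > 13)) ==> lim <= 31)
  WP_2: (3*lim + tot > 13 ==> ((3*lim + 3*tot > 20 ==> ((!(3*lim + 9*tot > 41)) && lim <= 31)) && ((!(3*lim + 3*tot > 20)) ==> lim <= 31))) && ((!(3*lim + tot > 13)) ==> lim <= 31)
  WP_3: (3*lim + tot > 13 ==> ((3*lim + 3*tot > 20 ==> ((3*lim + 9*tot > 41 ==> ((!(3*lim + 27*tot > 104)) && lim <= 31)) && ((!(3*lim + 9*tot > 41)) ==> lim <= 31))) && ((!(3*lim + 3*tot > 20)) ==> lim <= 31))) && ((!(3*lim + tot > 13)) ==> lim <= 31)
So before the loop: (3*lim + tot > 13 ==> ((3*lim + 3*tot > 20 ==> ((3*lim + 9*tot > 41 ==> ((!(3*lim + 27*tot > 104)) && lim <= 31)) && ((!(3*lim + 9*tot > 41)) ==> lim <= 31))) && ((!(3*lim + 3*tot > 20)) ==> lim <= 31))) && ((!(3*lim + tot > 13)) ==> lim <= 31)
The weakest precondition is (3*lim + tot > 13 ==> ((3*lim + 3*tot > 20 ==> ((3*lim + 9*tot > 41 ==> ((!(3*lim + 27*tot > 104)) && lim <= 31)) && ((!(3*lim + 9*tot > 41)) ==> lim <= 31))) && ((!(3*lim + 3*tot > 20)) ==> lim <= 31))) && ((!(3*lim + tot > 13)) ==> lim <= 31).
Check whether (3*lim + tot > 13 ==> ((3*lim + 3*tot > 20 ==> ((3*lim + 9*tot > 41 ==> ((!(3*lim + 27*tot > 104)) && lim <= 31)) && ((!(3*lim + 9*tot > 41)) ==> lim <= 31))) && ((!(3*lim + 3*tot > 20)) ==> lim <= 31))) && ((!(3*lim + tot > 13)) ==> lim <= 30) implies it.
Every state satisfying the precondition satisfies the weakest precondition: the implication holds.
Answer: valid


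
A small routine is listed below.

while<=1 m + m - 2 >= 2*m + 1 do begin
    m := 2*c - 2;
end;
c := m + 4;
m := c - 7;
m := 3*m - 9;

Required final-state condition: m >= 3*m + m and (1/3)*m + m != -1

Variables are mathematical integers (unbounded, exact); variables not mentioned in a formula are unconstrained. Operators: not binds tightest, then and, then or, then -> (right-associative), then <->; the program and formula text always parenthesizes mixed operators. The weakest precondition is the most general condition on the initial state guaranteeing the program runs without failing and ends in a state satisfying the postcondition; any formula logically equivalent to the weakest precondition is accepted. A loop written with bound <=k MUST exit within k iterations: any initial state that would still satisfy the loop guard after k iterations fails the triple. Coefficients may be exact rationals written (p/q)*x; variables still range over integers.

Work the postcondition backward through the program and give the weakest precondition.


Working backward. After the program, the postcondition m >= 3*m + m and (1/3)*m + m != -1 must hold; in canonical form it is 3*m <= 0 and (4/3)*m != -1.
Before m := 3*m - 9: 9*m <= 27 and 4*m != 11
Before m := c - 7: 9*c <= 90 and 4*c != 39
Before c := m + 4: 9*m <= 54 and 4*m != 23
Before the loop (bound <=1), unroll the exhaustion recursion (WP_0 = exit-now case; WP_j = one more guarded iteration, up to j = 1):
  WP_0: 9*m <= 54 and 4*m != 23
  WP_1: 9*m <= 54 and 4*m != 23
So before the loop: 9*m <= 54 and 4*m != 23
Answer: WP = 9*m <= 54 and 4*m != 23


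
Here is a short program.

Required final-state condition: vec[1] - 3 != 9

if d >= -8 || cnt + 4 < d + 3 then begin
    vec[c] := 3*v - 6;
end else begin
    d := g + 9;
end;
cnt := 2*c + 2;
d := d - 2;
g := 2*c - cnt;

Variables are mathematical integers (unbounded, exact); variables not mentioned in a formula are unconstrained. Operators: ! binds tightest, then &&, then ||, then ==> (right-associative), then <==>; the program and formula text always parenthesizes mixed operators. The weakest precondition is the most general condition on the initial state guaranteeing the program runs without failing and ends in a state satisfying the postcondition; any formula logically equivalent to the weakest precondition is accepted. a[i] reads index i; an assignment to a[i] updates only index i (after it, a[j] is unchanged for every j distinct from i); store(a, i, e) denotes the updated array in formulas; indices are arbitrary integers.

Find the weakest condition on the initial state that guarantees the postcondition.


Working backward. After the program, the postcondition vec[1] - 3 != 9 must hold; in canonical form it is vec[1] != 12.
Before g := 2*c - cnt: vec[1] != 12
Before d := d - 2: vec[1] != 12
Before cnt := 2*c + 2: vec[1] != 12
Then branch requires store(vec, c, 3*v - 6)[1] != 12; else branch requires vec[1] != 12.
Before the if: ((d >= -8 || cnt < d - 1) ==> store(vec, c, 3*v - 6)[1] != 12) && ((!(d >= -8 || cnt < d - 1)) ==> vec[1] != 12)
Answer: WP = ((d >= -8 || cnt < d - 1) ==> store(vec, c, 3*v - 6)[1] != 12) && ((!(d >= -8 || cnt < d - 1)) ==> vec[1] != 12)


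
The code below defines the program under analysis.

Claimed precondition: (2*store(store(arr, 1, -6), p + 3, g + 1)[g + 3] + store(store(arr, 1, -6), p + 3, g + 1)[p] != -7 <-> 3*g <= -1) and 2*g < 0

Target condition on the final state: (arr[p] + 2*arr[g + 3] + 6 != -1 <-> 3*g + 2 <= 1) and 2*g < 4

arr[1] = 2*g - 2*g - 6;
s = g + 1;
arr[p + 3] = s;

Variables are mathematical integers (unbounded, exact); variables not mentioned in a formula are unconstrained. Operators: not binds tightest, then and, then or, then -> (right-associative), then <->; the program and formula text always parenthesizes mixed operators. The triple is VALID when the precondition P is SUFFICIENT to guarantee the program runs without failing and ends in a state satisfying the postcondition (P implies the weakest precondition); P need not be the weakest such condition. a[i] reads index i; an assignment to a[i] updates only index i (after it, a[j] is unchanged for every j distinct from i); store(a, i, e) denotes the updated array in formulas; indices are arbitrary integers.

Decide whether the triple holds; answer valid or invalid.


Working backward. After the program, the postcondition (arr[p] + 2*arr[g + 3] + 6 != -1 <-> 3*g + 2 <= 1) and 2*g < 4 must hold; in canonical form it is (2*arr[g + 3] + arr[p] != -7 <-> 3*g <= -1) and 2*g < 4.
Before arr[p + 3] := s: (2*store(arr, p + 3, s)[g + 3] + store(arr, p + 3, s)[p] != -7 <-> 3*g <= -1) and 2*g < 4
Before s := g + 1: (2*store(arr, p + 3, g + 1)[g + 3] + store(arr, p + 3, g + 1)[p] != -7 <-> 3*g <= -1) and 2*g < 4
Before arr[1] := 2*g - 2*g - 6: (2*store(store(arr, 1, -6), p + 3, g + 1)[g + 3] + store(store(arr, 1, -6), p + 3, g + 1)[p] != -7 <-> 3*g <= -1) and 2*g < 4
The weakest precondition is (2*store(store(arr, 1, -6), p + 3, g + 1)[g + 3] + store(store(arr, 1, -6), p + 3, g + 1)[p] != -7 <-> 3*g <= -1) and 2*g < 4.
Check whether (2*store(store(arr, 1, -6), p + 3, g + 1)[g + 3] + store(store(arr, 1, -6), p + 3, g + 1)[p] != -7 <-> 3*g <= -1) and 2*g < 0 implies it.
Every state satisfying the precondition satisfies the weakest precondition: the implication holds.
Answer: valid


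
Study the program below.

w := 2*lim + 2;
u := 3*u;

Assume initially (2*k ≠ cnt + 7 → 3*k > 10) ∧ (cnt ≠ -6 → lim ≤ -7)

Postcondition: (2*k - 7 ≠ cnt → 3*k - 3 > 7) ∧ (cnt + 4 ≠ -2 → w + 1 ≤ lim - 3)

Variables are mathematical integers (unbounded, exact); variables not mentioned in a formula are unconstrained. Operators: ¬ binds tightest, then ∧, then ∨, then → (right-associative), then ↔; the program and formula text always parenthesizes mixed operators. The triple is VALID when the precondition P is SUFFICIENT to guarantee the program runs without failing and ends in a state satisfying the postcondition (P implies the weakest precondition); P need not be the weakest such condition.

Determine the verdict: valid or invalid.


Working backward. After the program, the postcondition (2*k - 7 ≠ cnt → 3*k - 3 > 7) ∧ (cnt + 4 ≠ -2 → w + 1 ≤ lim - 3) must hold; in canonical form it is (2*k ≠ cnt + 7 → 3*k > 10) ∧ (cnt ≠ -6 → w ≤ lim - 4).
Before u := 3*u: (2*k ≠ cnt + 7 → 3*k > 10) ∧ (cnt ≠ -6 → w ≤ lim - 4)
Before w := 2*lim + 2: (2*k ≠ cnt + 7 → 3*k > 10) ∧ (cnt ≠ -6 → lim ≤ -6)
The weakest precondition is (2*k ≠ cnt + 7 → 3*k > 10) ∧ (cnt ≠ -6 → lim ≤ -6).
Check whether (2*k ≠ cnt + 7 → 3*k > 10) ∧ (cnt ≠ -6 → lim ≤ -7) implies it.
Every state satisfying the precondition satisfies the weakest precondition: the implication holds.
Answer: valid


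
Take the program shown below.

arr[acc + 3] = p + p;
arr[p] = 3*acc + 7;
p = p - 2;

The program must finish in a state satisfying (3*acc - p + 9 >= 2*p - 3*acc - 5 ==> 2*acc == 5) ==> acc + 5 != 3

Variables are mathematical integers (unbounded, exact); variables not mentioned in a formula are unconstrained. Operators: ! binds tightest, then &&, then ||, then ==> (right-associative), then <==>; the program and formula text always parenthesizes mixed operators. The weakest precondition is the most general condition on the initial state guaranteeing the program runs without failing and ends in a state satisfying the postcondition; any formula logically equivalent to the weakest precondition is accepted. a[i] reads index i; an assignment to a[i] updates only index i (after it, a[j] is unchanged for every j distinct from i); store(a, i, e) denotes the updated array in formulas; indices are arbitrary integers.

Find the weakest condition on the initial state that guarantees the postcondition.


Working backward. After the program, the postcondition (3*acc - p + 9 >= 2*p - 3*acc - 5 ==> 2*acc == 5) ==> acc + 5 != 3 must hold; in canonical form it is (6*acc >= 3*p - 14 ==> 2*acc == 5) ==> acc != -2.
Before p := p - 2: (6*acc >= 3*p - 20 ==> 2*acc == 5) ==> acc != -2
Before arr[p] := 3*acc + 7: (6*acc >= 3*p - 20 ==> 2*acc == 5) ==> acc != -2
Before arr[acc + 3] := p + p: (6*acc >= 3*p - 20 ==> 2*acc == 5) ==> acc != -2
Answer: WP = (6*acc >= 3*p - 20 ==> 2*acc == 5) ==> acc != -2


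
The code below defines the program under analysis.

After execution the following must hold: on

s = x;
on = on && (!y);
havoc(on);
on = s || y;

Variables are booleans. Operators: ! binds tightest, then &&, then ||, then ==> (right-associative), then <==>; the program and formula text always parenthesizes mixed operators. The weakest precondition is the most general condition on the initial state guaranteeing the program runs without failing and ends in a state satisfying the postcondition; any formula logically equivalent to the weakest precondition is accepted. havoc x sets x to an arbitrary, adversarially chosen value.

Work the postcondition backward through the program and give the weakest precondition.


Working backward. After the program, on must hold.
Before on := s || y: s || y
Before havoc on: s || y
Before on := on && (!y): s || y
Before s := x: x || y
Answer: WP = x || y


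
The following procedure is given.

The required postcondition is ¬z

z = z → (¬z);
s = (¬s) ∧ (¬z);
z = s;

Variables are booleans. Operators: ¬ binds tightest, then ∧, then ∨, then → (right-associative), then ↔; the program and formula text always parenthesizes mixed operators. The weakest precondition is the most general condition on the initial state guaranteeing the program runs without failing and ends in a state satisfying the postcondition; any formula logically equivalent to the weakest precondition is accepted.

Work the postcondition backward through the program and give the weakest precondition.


Working backward. After the program, ¬z must hold.
Before z := s: ¬s
Before s := (¬s) ∧ (¬z): ¬((¬s) ∧ (¬z))
Before z := z → (¬z): ¬((¬s) ∧ (¬(z → (¬z))))
Answer: WP = ¬((¬s) ∧ (¬(z → (¬z))))


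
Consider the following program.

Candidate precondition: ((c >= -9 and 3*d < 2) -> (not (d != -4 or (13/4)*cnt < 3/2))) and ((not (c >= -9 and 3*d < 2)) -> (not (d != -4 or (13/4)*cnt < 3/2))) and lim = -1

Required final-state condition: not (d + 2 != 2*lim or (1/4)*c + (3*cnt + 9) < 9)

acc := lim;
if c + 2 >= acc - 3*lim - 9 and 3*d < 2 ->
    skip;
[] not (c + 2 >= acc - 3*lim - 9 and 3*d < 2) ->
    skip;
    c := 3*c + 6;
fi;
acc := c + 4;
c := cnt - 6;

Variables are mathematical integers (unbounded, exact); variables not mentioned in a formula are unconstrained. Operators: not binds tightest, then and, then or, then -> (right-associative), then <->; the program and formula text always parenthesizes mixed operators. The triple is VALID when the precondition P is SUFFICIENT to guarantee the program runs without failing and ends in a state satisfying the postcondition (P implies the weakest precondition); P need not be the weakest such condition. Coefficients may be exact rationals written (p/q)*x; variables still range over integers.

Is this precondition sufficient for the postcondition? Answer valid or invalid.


Working backward. After the program, the postcondition not (d + 2 != 2*lim or (1/4)*c + (3*cnt + 9) < 9) must hold; in canonical form it is not (d != 2*lim - 2 or (1/4)*c + 3*cnt < 0).
Before c := cnt - 6: not (d != 2*lim - 2 or (13/4)*cnt < 3/2)
Before acc := c + 4: not (d != 2*lim - 2 or (13/4)*cnt < 3/2)
Then branch requires not (d != 2*lim - 2 or (13/4)*cnt < 3/2); else branch requires not (d != 2*lim - 2 or (13/4)*cnt < 3/2).
Before the if: ((c + 3*lim >= acc - 11 and 3*d < 2) -> (not (d != 2*lim - 2 or (13/4)*cnt < 3/2))) and ((not (c + 3*lim >= acc - 11 and 3*d < 2)) -> (not (d != 2*lim - 2 or (13/4)*cnt < 3/2)))
Before acc := lim: ((c + 2*lim >= -11 and 3*d < 2) -> (not (d != 2*lim - 2 or (13/4)*cnt < 3/2))) and ((not (c + 2*lim >= -11 and 3*d < 2)) -> (not (d != 2*lim - 2 or (13/4)*cnt < 3/2)))
The weakest precondition is ((c + 2*lim >= -11 and 3*d < 2) -> (not (d != 2*lim - 2 or (13/4)*cnt < 3/2))) and ((not (c + 2*lim >= -11 and 3*d < 2)) -> (not (d != 2*lim - 2 or (13/4)*cnt < 3/2))).
Check whether ((c >= -9 and 3*d < 2) -> (not (d != -4 or (13/4)*cnt < 3/2))) and ((not (c >= -9 and 3*d < 2)) -> (not (d != -4 or (13/4)*cnt < 3/2))) and lim = -1 implies it.
Every state satisfying the precondition satisfies the weakest precondition: the implication holds.
Answer: valid
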